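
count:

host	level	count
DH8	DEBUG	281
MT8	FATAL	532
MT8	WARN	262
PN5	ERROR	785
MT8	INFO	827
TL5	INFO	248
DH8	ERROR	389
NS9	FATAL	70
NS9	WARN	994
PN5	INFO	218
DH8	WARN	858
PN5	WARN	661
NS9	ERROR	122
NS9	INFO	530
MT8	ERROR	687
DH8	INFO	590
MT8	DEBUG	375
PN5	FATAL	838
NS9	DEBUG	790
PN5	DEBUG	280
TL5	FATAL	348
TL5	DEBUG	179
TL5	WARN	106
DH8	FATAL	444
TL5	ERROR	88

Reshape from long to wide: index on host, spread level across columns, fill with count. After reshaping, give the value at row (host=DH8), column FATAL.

444

Wide layout: rows indexed by host, columns are the 5 distinct level values (DEBUG, FATAL, WARN, ERROR, INFO).
Cell (host=DH8, level=FATAL) draws from the long row where host=DH8 and level=FATAL, which has count=444.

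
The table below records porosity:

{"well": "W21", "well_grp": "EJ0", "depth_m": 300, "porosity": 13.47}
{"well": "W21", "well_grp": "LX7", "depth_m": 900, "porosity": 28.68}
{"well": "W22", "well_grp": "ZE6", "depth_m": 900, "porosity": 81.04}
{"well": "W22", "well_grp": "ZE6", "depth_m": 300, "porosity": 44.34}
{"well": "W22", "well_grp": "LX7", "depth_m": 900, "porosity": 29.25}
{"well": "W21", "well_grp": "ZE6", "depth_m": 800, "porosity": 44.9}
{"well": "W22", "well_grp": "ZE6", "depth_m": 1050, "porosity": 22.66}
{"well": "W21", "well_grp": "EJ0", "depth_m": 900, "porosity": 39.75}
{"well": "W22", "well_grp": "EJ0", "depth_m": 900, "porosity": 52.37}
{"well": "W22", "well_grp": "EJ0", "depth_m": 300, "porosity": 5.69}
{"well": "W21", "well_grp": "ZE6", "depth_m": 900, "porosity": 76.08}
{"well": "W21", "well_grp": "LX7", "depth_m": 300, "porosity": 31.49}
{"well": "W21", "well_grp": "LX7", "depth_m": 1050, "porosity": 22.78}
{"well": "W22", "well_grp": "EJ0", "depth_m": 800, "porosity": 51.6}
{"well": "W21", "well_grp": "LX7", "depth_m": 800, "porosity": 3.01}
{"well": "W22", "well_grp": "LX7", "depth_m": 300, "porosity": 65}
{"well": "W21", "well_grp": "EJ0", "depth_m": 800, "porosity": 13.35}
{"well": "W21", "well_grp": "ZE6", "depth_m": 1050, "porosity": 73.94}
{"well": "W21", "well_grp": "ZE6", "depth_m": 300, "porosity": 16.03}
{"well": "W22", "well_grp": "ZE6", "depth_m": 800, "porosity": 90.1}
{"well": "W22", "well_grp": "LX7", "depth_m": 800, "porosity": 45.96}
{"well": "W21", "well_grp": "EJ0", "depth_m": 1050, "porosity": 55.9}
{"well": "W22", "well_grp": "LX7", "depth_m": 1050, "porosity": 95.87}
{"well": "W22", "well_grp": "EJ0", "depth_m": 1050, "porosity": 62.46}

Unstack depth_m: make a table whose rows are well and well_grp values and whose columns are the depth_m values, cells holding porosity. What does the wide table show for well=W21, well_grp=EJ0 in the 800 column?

13.35

Wide layout: rows indexed by well and well_grp, columns are the 4 distinct depth_m values (300, 900, 800, 1050).
Cell (well=W21, well_grp=EJ0, depth_m=800) draws from the long row where well=W21, well_grp=EJ0 and depth_m=800, which has porosity=13.35.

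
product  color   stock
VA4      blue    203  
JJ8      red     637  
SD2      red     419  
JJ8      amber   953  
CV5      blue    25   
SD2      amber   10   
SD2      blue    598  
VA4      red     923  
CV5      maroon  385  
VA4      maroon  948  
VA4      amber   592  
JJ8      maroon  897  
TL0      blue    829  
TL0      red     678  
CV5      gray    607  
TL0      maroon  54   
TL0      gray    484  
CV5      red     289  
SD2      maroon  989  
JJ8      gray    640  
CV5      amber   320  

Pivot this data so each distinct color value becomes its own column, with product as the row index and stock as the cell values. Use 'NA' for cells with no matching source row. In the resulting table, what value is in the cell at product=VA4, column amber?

592

The long row with product=VA4, color=amber has stock=592.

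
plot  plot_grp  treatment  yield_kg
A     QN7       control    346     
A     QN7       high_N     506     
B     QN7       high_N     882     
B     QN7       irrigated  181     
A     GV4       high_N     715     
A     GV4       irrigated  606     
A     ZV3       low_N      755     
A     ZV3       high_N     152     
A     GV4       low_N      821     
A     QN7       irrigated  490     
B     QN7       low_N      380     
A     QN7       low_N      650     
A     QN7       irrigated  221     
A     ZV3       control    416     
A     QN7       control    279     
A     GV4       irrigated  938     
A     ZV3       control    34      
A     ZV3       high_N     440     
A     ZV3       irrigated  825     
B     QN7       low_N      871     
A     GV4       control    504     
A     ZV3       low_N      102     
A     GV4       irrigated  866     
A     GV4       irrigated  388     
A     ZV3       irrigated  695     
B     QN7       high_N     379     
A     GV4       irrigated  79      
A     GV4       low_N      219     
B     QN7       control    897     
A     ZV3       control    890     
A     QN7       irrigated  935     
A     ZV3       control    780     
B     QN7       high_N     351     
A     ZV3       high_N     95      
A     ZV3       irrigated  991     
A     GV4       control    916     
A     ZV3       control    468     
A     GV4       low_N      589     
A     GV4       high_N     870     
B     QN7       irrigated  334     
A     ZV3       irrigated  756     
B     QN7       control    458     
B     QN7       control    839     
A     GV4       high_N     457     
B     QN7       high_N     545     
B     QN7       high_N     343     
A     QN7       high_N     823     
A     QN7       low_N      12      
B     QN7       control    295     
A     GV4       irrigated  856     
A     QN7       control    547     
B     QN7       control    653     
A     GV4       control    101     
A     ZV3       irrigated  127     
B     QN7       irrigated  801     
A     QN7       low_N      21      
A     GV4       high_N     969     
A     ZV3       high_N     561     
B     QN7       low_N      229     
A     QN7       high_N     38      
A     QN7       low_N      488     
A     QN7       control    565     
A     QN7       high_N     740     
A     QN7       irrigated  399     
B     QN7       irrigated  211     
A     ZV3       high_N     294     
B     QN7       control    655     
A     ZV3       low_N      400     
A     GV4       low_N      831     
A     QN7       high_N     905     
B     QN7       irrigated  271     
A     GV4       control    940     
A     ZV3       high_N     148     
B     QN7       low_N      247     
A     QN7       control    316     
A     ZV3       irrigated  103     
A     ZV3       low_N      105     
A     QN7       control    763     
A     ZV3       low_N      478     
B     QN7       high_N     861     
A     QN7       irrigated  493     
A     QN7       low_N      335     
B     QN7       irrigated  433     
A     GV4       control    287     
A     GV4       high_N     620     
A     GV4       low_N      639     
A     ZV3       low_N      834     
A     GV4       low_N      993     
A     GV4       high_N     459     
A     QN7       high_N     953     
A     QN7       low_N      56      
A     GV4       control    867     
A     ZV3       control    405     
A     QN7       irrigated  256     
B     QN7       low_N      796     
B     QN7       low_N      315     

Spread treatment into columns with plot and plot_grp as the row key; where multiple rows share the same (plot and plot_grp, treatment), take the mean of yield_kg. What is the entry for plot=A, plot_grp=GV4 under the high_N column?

Rows with plot=A, plot_grp=GV4 and treatment=high_N: yield_kg values are 715, 870, 457, 969, 620, 459.
(715 + 870 + 457 + 969 + 620 + 459) / 6 = 681.67.

681.67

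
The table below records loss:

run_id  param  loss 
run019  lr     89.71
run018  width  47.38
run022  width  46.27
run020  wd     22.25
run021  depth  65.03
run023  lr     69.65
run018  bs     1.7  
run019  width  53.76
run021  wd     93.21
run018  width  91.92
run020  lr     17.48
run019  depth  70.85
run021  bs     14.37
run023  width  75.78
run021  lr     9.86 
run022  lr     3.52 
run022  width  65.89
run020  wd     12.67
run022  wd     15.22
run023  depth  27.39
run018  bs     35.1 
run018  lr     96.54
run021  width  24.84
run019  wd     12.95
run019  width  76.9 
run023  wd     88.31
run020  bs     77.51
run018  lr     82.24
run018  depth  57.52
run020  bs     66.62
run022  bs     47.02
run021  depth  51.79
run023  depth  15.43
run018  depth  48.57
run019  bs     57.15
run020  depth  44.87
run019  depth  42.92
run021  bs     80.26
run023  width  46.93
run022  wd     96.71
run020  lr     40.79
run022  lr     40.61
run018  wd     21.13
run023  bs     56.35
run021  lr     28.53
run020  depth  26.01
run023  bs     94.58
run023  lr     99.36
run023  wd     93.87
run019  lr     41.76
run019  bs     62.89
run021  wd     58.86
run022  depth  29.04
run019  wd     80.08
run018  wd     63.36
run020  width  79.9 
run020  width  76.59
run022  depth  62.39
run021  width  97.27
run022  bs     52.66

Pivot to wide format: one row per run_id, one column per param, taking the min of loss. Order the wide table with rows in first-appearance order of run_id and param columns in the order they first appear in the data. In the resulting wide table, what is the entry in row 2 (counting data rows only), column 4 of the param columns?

With rows in first-appearance order of run_id, row 2 is run_id=run018. param columns in first-appearance order: lr, width, wd, depth, bs; column 4 is depth.
Long rows with run_id=run018, param=depth: min(57.52, 48.57) = 48.57.

48.57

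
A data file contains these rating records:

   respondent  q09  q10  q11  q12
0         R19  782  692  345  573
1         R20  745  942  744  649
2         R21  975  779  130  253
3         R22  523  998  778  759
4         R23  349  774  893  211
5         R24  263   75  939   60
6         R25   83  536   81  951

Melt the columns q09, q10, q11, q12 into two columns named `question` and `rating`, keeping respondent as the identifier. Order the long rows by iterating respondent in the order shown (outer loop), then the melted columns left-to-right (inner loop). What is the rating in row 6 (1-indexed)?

28 rows total (7 × 4). Row 6: index ⌊(6-1)/4⌋ = 1 into respondent → R20; (6-1) mod 4 = 1 into the melted columns → q10.
So row 6 is (R20, q10, 942); rating = 942.

942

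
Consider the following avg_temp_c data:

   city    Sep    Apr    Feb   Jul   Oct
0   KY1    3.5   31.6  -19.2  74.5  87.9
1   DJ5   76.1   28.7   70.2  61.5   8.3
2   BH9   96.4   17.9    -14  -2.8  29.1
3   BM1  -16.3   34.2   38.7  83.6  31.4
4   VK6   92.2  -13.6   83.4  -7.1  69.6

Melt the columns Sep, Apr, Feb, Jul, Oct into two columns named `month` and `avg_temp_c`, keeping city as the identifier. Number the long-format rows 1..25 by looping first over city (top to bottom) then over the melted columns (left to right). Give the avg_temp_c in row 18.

38.7

25 rows total (5 × 5). Row 18: index ⌊(18-1)/5⌋ = 3 into city → BM1; (18-1) mod 5 = 2 into the melted columns → Feb.
So row 18 is (BM1, Feb, 38.7); avg_temp_c = 38.7.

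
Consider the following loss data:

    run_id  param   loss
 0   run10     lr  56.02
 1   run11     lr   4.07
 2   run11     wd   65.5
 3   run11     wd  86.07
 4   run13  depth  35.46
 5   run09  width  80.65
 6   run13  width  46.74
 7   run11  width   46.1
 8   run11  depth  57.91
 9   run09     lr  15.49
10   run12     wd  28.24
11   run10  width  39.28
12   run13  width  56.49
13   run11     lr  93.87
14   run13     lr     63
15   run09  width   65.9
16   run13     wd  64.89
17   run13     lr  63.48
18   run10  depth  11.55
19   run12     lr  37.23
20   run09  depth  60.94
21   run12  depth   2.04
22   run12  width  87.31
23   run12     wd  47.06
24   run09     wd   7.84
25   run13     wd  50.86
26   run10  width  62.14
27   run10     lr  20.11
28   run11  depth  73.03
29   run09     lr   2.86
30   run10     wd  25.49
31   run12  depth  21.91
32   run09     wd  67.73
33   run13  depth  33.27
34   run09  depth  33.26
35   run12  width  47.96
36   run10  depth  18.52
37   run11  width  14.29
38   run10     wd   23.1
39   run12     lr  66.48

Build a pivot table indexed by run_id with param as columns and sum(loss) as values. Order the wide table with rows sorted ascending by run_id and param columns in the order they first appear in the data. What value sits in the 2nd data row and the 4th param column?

101.42

With rows sorted ascending by run_id, row 2 is run_id=run10. param columns in first-appearance order: lr, wd, depth, width; column 4 is width.
Long rows with run_id=run10, param=width: 39.28 + 62.14 = 101.42.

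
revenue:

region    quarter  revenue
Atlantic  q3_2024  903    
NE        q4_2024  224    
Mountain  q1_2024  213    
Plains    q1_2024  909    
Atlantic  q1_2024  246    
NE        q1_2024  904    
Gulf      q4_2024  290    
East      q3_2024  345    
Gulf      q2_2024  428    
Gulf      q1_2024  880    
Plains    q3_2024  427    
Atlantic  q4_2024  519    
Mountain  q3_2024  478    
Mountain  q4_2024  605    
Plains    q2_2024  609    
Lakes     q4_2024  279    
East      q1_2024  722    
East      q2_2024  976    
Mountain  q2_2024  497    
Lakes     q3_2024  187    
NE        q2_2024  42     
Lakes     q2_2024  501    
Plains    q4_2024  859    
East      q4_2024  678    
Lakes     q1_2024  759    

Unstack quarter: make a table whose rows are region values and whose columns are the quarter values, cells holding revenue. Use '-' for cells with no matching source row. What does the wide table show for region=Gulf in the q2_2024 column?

The long row with region=Gulf, quarter=q2_2024 has revenue=428.

428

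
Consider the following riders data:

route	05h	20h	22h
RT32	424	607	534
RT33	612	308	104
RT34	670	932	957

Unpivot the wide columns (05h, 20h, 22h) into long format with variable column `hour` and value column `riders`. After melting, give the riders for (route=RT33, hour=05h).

Unpivoting turns each (route, wide-column) pair into one long row.
The wide cell at row RT33, column 05h holds 612, so the long row (RT33, 05h) has riders=612.

612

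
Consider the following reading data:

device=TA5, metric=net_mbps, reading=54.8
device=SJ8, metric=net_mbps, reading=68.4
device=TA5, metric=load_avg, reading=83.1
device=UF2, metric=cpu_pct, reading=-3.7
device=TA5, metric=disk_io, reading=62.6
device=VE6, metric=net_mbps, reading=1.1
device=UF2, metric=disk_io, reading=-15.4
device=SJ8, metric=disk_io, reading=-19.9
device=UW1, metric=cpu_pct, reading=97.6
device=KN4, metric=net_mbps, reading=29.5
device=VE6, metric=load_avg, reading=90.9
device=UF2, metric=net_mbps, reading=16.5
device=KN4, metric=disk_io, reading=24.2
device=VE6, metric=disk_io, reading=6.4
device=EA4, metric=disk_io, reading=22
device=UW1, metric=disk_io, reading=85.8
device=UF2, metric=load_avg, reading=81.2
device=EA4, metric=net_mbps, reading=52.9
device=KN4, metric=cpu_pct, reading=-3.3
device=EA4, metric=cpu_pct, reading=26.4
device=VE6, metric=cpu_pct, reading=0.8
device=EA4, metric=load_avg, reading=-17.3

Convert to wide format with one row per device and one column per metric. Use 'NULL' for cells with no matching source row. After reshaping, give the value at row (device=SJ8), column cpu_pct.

NULL

No long-format row has device=SJ8 and metric=cpu_pct, so the cell is NULL.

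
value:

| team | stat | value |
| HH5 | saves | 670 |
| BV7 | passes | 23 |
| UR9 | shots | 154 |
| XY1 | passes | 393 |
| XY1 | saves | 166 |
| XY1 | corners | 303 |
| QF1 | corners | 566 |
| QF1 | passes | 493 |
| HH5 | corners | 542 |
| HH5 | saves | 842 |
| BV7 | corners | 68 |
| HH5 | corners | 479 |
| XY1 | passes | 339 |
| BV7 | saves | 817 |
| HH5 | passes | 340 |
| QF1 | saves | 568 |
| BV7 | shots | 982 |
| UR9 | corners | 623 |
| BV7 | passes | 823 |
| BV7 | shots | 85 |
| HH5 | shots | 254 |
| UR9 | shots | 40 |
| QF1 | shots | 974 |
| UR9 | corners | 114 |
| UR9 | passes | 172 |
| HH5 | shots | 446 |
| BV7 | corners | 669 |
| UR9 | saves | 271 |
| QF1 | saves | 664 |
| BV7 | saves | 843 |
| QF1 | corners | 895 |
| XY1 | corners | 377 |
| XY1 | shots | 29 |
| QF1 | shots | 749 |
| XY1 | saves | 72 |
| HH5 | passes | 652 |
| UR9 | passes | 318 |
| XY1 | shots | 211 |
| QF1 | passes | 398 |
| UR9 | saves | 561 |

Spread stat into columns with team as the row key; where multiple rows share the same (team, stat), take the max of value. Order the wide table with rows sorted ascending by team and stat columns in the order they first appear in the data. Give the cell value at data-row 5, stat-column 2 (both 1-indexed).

393

With rows sorted ascending by team, row 5 is team=XY1. stat columns in first-appearance order: saves, passes, shots, corners; column 2 is passes.
Long rows with team=XY1, stat=passes: max(393, 339) = 393.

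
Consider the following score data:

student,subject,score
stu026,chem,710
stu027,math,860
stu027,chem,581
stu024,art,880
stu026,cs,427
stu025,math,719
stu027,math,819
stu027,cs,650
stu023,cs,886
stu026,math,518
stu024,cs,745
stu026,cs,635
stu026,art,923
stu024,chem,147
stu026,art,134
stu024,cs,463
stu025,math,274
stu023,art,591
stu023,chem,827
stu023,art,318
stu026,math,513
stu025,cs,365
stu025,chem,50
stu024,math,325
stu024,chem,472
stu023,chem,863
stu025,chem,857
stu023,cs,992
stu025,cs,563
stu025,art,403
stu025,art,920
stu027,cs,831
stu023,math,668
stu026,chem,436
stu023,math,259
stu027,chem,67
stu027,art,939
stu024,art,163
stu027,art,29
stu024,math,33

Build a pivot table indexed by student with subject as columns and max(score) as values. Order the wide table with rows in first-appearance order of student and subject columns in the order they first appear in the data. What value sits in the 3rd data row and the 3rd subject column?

With rows in first-appearance order of student, row 3 is student=stu024. subject columns in first-appearance order: chem, math, art, cs; column 3 is art.
Long rows with student=stu024, subject=art: max(880, 163) = 880.

880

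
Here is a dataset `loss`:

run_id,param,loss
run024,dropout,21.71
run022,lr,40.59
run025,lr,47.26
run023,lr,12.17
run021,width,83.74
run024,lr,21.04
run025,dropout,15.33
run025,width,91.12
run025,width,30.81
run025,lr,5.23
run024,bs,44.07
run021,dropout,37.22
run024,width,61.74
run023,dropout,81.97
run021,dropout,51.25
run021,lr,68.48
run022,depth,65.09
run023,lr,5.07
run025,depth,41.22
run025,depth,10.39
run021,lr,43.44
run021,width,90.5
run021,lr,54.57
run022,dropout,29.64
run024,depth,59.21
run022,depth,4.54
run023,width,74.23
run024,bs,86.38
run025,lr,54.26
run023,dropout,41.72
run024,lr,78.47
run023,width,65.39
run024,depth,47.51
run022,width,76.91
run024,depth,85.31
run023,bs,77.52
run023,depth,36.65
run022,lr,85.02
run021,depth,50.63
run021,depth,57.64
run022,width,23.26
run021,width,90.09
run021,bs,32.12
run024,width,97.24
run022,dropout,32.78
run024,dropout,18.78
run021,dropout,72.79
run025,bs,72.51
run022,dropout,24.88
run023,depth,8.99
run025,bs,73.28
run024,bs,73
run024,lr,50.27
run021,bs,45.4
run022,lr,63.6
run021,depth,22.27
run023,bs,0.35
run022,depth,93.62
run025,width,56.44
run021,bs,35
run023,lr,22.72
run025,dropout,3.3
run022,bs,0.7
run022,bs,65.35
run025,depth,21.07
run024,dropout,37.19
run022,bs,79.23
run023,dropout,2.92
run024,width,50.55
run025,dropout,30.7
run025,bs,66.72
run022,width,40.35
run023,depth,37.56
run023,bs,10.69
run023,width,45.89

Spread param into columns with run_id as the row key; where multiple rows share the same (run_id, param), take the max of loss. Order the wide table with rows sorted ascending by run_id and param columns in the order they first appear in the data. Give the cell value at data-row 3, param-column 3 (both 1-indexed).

With rows sorted ascending by run_id, row 3 is run_id=run023. param columns in first-appearance order: dropout, lr, width, bs, depth; column 3 is width.
Long rows with run_id=run023, param=width: max(74.23, 65.39, 45.89) = 74.23.

74.23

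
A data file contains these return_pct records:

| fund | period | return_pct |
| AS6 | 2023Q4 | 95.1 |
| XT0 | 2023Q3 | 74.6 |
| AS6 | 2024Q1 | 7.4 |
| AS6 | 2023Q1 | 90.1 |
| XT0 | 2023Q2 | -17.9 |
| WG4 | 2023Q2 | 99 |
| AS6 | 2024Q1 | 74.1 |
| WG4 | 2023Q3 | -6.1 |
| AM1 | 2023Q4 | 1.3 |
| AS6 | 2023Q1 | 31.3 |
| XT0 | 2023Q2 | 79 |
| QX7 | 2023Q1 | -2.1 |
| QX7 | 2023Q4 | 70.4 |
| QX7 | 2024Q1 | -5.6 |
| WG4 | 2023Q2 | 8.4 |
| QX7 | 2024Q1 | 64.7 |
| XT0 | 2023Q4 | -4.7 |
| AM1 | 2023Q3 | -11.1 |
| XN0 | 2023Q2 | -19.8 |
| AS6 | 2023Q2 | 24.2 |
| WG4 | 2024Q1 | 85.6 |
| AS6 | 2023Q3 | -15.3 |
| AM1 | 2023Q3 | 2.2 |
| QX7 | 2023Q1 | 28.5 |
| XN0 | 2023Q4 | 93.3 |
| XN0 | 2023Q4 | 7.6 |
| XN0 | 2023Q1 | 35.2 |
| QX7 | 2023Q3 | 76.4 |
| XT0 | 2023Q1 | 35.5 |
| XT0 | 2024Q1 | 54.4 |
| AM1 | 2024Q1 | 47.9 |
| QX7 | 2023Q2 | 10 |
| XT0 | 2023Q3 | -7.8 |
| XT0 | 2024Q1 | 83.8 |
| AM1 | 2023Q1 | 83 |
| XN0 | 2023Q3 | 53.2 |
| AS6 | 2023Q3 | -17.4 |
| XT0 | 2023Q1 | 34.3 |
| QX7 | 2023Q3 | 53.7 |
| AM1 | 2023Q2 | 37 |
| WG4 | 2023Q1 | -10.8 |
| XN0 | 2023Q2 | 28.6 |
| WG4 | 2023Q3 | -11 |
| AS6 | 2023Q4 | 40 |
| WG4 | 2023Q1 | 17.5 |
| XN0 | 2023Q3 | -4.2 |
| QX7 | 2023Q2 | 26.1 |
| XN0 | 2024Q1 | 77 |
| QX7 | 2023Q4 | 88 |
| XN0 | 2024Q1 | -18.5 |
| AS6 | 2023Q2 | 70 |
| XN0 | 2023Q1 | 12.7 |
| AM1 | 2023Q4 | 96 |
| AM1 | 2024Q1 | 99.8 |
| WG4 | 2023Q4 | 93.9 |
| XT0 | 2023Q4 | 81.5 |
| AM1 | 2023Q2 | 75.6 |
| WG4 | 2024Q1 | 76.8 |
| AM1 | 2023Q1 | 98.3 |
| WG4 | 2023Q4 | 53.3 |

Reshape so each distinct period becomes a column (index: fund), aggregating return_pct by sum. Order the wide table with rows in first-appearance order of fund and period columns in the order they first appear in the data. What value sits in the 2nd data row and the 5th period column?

61.1

With rows in first-appearance order of fund, row 2 is fund=XT0. period columns in first-appearance order: 2023Q4, 2023Q3, 2024Q1, 2023Q1, 2023Q2; column 5 is 2023Q2.
Long rows with fund=XT0, period=2023Q2: -17.9 + 79 = 61.1.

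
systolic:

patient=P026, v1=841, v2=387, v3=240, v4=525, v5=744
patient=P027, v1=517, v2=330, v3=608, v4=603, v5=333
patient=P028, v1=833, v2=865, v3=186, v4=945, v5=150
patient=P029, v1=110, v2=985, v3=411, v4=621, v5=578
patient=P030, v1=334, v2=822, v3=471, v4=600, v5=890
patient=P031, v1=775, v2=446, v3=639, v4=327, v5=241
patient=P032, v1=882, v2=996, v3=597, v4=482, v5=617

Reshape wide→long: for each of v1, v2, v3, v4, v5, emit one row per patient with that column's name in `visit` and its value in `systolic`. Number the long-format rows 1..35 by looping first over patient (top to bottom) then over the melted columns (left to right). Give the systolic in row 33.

35 rows total (7 × 5). Row 33: index ⌊(33-1)/5⌋ = 6 into patient → P032; (33-1) mod 5 = 2 into the melted columns → v3.
So row 33 is (P032, v3, 597); systolic = 597.

597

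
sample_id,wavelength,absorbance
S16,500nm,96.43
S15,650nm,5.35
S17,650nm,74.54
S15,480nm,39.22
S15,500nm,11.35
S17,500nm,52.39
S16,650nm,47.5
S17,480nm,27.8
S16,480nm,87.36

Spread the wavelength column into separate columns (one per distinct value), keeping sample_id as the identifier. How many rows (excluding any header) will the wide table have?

3

3 distinct sample_id values → 3 rows.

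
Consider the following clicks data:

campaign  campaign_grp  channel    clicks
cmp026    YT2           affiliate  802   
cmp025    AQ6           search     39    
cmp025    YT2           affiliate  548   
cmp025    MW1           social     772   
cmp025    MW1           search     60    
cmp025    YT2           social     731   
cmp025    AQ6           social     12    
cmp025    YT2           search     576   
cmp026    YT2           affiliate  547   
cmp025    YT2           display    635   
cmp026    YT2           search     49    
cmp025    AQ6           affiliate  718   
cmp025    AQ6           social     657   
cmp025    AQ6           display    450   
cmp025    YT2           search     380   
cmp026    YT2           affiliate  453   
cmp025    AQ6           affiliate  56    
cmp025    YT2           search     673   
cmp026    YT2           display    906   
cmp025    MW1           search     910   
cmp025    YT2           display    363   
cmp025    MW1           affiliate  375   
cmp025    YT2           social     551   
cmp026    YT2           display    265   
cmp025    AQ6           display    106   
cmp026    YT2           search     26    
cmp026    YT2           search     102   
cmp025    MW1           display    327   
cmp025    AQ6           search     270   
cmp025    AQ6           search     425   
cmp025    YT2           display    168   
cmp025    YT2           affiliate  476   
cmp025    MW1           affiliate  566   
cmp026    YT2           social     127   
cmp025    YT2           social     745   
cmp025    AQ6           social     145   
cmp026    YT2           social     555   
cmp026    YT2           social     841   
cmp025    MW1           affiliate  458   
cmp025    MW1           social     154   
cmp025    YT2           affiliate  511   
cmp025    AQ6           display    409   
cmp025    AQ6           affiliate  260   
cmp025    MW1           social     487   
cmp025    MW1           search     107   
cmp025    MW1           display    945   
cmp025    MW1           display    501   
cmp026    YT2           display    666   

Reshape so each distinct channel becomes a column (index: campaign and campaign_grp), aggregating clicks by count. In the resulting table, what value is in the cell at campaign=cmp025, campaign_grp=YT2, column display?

3

Rows with campaign=cmp025, campaign_grp=YT2 and channel=display: clicks values are 635, 363, 168.
3 rows match — count = 3.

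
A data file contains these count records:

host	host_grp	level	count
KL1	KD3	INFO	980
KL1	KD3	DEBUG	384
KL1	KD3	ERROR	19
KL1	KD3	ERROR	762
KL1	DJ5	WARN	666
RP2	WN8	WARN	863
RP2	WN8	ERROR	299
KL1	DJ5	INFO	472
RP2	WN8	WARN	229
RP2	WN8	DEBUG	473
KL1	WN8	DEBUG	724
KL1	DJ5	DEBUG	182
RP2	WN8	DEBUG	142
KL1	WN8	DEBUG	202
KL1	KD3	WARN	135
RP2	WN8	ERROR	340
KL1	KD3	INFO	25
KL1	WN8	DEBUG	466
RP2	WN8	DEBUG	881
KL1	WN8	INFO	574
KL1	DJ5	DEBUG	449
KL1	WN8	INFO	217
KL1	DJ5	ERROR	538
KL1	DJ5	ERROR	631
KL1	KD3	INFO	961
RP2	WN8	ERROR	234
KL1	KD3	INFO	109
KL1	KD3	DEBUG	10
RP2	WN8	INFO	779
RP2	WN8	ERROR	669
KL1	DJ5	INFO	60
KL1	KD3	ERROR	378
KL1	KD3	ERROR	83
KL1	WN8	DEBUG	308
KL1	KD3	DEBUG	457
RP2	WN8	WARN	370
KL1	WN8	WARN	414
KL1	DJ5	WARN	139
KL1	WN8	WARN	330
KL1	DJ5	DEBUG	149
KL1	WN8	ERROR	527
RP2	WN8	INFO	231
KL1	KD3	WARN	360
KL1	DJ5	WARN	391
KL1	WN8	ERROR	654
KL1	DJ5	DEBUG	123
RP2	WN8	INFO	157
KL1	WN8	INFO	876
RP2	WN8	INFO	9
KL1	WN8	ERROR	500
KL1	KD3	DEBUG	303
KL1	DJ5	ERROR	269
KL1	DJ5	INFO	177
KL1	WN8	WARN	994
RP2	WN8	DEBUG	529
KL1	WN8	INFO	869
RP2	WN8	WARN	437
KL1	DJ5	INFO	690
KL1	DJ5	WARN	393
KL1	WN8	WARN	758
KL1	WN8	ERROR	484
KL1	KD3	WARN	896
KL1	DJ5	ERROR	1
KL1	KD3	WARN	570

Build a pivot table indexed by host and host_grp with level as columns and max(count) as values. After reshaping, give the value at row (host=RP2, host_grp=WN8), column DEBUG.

Rows with host=RP2, host_grp=WN8 and level=DEBUG: count values are 473, 142, 881, 529.
max(473, 142, 881, 529) = 881.

881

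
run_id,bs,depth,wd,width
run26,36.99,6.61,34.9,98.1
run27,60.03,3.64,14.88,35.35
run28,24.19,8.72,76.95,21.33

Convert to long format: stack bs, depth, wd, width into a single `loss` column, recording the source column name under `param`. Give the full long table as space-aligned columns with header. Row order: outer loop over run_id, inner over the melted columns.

Each (run_id, column) pair becomes one row: 3 × 4 = 12 rows.
For example, (run26, bs) → loss=36.99.

run_id  param  loss 
run26   bs     36.99
run26   depth  6.61 
run26   wd     34.9 
run26   width  98.1 
run27   bs     60.03
run27   depth  3.64 
run27   wd     14.88
run27   width  35.35
run28   bs     24.19
run28   depth  8.72 
run28   wd     76.95
run28   width  21.33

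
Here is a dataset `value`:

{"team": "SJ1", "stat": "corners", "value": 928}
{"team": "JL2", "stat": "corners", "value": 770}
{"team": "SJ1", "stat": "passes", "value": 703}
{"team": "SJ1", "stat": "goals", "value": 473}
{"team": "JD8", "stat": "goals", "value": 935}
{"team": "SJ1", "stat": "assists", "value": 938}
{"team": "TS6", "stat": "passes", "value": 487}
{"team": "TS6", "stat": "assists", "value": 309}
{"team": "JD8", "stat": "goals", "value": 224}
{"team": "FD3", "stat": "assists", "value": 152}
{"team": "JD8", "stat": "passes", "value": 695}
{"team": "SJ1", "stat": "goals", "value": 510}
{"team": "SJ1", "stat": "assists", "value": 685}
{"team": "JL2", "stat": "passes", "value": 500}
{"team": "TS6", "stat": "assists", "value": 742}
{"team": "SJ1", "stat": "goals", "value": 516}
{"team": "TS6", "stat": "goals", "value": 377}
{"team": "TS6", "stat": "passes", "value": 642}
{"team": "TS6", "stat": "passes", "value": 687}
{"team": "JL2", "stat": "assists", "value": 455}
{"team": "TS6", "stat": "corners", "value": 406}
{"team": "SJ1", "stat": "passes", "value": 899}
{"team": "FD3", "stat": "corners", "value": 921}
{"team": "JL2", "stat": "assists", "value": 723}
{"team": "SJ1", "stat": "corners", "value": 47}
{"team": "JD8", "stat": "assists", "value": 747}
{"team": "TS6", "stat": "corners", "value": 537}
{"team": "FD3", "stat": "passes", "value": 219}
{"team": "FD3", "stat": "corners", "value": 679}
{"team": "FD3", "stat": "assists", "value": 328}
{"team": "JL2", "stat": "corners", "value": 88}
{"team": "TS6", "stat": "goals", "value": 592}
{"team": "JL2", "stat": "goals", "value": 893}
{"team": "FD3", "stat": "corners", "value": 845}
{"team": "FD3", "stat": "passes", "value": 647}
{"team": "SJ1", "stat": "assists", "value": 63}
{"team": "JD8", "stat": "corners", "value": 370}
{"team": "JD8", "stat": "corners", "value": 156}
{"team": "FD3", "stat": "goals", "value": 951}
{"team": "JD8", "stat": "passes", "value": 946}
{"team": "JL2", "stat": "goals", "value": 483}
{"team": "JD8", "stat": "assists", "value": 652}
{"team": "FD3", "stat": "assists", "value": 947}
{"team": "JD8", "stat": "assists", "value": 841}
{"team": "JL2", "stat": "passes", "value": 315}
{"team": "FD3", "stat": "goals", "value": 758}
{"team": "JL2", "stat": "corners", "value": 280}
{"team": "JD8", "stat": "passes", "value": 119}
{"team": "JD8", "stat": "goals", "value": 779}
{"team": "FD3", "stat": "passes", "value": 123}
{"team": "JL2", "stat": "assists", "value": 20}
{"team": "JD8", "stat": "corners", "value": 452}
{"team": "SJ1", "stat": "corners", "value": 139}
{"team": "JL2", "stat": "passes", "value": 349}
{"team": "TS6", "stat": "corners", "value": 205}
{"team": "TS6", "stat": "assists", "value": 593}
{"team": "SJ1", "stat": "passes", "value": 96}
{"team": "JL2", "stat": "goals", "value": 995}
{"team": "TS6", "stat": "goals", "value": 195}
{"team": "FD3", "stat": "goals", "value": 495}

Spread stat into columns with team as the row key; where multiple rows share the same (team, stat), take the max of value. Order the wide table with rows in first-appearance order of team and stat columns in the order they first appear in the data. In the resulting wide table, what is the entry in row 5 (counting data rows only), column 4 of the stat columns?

947

With rows in first-appearance order of team, row 5 is team=FD3. stat columns in first-appearance order: corners, passes, goals, assists; column 4 is assists.
Long rows with team=FD3, stat=assists: max(152, 328, 947) = 947.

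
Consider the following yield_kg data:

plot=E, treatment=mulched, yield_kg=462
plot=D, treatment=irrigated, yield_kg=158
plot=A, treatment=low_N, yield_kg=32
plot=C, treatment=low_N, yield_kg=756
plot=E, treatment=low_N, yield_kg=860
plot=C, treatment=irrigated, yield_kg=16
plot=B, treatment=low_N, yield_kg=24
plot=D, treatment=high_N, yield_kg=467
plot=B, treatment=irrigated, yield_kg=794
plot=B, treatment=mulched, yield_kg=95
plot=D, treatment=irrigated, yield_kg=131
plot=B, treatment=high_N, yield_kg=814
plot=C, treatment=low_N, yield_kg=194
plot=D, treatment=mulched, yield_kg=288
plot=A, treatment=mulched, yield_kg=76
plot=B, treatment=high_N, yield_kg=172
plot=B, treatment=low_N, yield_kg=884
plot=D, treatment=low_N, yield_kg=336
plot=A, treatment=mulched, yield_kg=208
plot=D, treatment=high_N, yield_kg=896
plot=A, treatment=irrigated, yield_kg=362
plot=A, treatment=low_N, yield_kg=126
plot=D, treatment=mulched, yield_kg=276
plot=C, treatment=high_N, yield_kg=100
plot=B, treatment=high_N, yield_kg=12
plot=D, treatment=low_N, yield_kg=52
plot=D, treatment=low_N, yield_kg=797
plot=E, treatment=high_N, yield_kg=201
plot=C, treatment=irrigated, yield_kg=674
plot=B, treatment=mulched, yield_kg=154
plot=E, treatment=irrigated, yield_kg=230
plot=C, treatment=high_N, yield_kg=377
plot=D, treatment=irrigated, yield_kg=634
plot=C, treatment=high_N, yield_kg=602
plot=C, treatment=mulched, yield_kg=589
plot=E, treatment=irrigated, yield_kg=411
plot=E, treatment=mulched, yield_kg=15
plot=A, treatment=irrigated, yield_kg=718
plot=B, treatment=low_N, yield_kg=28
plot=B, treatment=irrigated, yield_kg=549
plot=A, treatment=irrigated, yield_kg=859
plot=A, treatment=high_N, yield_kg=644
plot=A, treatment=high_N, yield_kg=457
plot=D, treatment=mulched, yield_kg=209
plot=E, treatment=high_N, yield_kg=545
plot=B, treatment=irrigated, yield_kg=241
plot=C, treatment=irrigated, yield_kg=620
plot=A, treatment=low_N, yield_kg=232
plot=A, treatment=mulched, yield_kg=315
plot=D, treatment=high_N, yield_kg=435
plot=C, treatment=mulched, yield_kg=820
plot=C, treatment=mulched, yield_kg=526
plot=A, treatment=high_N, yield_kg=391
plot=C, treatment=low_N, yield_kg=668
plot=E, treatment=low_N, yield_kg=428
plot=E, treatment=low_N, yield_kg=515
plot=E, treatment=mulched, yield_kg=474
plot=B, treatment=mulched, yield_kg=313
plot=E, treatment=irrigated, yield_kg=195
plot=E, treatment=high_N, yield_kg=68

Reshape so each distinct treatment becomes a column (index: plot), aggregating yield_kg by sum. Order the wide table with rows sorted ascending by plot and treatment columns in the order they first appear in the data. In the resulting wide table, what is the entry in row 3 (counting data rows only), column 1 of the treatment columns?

With rows sorted ascending by plot, row 3 is plot=C. treatment columns in first-appearance order: mulched, irrigated, low_N, high_N; column 1 is mulched.
Long rows with plot=C, treatment=mulched: 589 + 820 + 526 = 1935.

1935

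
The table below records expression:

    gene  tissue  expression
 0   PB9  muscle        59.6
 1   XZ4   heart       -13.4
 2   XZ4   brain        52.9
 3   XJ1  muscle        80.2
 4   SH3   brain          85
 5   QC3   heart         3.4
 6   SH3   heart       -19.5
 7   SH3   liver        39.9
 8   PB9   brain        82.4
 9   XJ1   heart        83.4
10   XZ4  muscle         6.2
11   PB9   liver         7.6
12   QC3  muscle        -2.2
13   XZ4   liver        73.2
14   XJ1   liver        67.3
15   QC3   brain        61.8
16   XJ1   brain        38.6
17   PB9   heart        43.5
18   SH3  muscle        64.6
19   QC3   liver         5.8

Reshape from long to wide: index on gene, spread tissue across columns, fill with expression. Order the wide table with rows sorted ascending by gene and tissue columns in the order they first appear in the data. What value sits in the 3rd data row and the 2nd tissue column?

With rows sorted ascending by gene, row 3 is gene=SH3. tissue columns in first-appearance order: muscle, heart, brain, liver; column 2 is heart.
Long rows with gene=SH3, tissue=heart: expression = -19.5.

-19.5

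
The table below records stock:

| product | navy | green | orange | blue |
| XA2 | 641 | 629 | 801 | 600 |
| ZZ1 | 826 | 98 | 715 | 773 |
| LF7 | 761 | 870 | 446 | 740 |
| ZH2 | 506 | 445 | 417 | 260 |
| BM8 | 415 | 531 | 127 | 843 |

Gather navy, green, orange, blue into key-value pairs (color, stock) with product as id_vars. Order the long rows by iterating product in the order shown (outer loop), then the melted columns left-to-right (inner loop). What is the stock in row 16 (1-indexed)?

260

20 rows total (5 × 4). Row 16: index ⌊(16-1)/4⌋ = 3 into product → ZH2; (16-1) mod 4 = 3 into the melted columns → blue.
So row 16 is (ZH2, blue, 260); stock = 260.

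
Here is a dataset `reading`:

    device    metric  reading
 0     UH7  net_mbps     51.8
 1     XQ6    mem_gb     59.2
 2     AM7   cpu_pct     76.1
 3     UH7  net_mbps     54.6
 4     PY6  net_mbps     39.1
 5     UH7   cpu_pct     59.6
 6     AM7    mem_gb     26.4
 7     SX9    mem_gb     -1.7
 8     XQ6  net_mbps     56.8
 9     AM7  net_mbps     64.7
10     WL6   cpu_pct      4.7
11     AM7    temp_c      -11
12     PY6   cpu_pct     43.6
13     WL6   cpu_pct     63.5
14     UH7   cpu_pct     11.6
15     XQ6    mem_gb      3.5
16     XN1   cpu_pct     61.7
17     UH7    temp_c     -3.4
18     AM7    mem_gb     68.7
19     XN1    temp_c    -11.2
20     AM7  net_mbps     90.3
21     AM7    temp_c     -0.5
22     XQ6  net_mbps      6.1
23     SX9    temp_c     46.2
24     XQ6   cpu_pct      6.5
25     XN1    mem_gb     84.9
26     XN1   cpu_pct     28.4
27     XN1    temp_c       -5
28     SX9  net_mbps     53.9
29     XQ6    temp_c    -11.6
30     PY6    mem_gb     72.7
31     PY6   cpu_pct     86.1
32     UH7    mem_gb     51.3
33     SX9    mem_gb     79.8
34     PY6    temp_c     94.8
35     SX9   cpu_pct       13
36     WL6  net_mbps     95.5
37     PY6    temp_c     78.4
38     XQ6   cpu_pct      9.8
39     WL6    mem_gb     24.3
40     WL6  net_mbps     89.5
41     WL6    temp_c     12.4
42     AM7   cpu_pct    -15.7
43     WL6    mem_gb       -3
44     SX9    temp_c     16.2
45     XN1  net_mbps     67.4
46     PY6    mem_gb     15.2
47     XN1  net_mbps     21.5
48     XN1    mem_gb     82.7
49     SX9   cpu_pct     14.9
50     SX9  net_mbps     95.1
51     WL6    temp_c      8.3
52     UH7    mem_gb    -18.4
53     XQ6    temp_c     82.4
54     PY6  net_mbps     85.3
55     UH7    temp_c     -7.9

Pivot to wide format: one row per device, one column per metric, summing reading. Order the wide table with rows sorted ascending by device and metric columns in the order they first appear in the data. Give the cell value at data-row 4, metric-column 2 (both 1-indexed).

With rows sorted ascending by device, row 4 is device=UH7. metric columns in first-appearance order: net_mbps, mem_gb, cpu_pct, temp_c; column 2 is mem_gb.
Long rows with device=UH7, metric=mem_gb: 51.3 + -18.4 = 32.9.

32.9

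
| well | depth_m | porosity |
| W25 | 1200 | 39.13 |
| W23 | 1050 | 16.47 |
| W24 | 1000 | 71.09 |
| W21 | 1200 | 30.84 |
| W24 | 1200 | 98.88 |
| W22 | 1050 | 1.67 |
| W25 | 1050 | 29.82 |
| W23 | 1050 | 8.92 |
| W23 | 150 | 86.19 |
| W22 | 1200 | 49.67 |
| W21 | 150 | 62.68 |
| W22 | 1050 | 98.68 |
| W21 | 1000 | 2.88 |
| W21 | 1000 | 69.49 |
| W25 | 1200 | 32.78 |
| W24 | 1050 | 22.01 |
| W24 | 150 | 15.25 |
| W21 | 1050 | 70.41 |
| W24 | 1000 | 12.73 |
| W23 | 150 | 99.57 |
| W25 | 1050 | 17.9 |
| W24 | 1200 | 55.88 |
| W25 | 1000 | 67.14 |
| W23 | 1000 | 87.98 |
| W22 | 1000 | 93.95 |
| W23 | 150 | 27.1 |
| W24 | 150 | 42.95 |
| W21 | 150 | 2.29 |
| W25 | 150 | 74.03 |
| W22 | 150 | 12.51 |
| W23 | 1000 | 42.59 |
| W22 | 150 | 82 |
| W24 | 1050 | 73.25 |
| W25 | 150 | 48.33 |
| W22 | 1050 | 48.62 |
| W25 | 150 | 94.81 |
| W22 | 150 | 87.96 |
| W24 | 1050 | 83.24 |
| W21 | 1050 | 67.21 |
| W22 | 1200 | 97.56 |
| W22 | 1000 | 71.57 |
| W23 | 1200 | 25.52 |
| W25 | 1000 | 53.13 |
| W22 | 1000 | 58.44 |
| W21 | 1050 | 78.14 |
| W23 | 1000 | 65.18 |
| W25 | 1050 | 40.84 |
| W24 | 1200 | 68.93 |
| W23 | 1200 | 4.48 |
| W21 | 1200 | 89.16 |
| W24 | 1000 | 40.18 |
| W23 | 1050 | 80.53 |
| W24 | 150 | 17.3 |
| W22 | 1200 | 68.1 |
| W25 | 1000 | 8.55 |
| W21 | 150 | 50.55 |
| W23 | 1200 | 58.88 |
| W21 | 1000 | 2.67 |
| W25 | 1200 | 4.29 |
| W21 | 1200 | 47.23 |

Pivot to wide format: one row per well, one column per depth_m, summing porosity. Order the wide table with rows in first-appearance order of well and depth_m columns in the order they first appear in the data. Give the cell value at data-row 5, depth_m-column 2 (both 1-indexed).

With rows in first-appearance order of well, row 5 is well=W22. depth_m columns in first-appearance order: 1200, 1050, 1000, 150; column 2 is 1050.
Long rows with well=W22, depth_m=1050: 1.67 + 98.68 + 48.62 = 148.97.

148.97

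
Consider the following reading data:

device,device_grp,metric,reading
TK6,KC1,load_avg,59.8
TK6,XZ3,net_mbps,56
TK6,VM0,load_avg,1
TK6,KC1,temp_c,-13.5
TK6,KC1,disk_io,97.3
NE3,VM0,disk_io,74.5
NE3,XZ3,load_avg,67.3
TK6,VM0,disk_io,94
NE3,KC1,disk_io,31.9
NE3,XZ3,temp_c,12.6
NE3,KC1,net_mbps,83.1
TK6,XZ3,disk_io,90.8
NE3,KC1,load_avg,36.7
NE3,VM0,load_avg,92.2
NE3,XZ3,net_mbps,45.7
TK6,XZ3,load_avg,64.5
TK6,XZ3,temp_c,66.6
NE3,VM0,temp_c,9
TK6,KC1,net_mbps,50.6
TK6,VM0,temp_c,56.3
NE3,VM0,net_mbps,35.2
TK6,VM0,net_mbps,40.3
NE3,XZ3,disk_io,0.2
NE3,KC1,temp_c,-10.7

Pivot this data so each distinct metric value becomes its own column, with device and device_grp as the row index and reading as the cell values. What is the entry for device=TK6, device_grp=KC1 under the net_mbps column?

Wide layout: rows indexed by device and device_grp, columns are the 4 distinct metric values (load_avg, net_mbps, temp_c, disk_io).
Cell (device=TK6, device_grp=KC1, metric=net_mbps) draws from the long row where device=TK6, device_grp=KC1 and metric=net_mbps, which has reading=50.6.

50.6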